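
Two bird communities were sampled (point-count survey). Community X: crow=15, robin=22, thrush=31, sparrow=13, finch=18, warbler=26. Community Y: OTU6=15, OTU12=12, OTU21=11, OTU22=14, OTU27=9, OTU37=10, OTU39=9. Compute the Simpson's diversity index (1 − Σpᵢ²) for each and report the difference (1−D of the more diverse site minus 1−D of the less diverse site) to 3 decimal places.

0.034

Community X: N=125, proportions 0.12, 0.176, 0.248, 0.104, 0.144, 0.208, giving 1−D = 0.81830 (working shown to 5 dp, full precision carried).
Community Y: N=80, proportions 0.1875, 0.15, 0.1375, 0.175, 0.1125, 0.125, 0.1125, giving 1−D = 0.85187.
Difference = |0.81830 − 0.85187| = 0.03357, i.e. 0.034 to 3 decimal places.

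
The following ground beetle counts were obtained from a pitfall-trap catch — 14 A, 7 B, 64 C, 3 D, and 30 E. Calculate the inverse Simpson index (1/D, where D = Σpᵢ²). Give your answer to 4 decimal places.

Total N = 14+7+64+3+30 = 118, so the proportions are 0.1186441, 0.059322, 0.5423729, 0.0254237, 0.2542373 (working shown to 7 dp, full precision carried).
D = 0.1186441² + 0.059322² + 0.5423729² + 0.0254237² + 0.2542373² = 0.0140764 + 0.0035191 + 0.2941683 + 0.0006464 + 0.0646366 = 0.3770468.
So 1/D = 2.652190, i.e. 2.6522 to 4 decimal places.

2.6522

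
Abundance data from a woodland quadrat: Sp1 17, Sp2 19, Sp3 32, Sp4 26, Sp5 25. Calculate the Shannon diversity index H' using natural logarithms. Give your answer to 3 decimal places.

Total N = 17+19+32+26+25 = 119, so the proportions are 0.14286, 0.15966, 0.26891, 0.21849, 0.21008 (working shown to 5 dp, full precision carried).
Each pᵢ ln pᵢ term: 0.14286×(-1.94591)=-0.27799, 0.15966×(-1.83468)=-0.29293, 0.26891×(-1.31339)=-0.35318, 0.21849×(-1.52103)=-0.33233, 0.21008×(-1.56025)=-0.32778.
Sum = -1.58421, so H' = 1.584.

1.584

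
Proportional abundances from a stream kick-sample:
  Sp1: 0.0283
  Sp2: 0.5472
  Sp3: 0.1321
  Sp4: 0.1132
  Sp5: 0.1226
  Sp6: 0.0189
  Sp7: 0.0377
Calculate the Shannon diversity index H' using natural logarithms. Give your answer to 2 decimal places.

1.40

Each pᵢ ln pᵢ term (working shown to 4 dp, full precision carried): 0.0283×(-3.5649)=-0.1009, 0.5472×(-0.6029)=-0.3299, 0.1321×(-2.0242)=-0.2674, 0.1132×(-2.1786)=-0.2466, 0.1226×(-2.0988)=-0.2573, 0.0189×(-3.9686)=-0.0750, 0.0377×(-3.2781)=-0.1236.
Sum = -1.4007, so H' = 1.40.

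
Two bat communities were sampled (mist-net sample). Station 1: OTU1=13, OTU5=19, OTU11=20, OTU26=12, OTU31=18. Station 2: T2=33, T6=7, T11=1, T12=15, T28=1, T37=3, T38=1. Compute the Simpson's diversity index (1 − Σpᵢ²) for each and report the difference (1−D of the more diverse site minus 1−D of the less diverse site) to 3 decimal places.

Station 1: N=82, proportions 0.15854, 0.23171, 0.2439, 0.14634, 0.21951, giving 1−D = 0.79209 (working shown to 5 dp, full precision carried).
Station 2: N=61, proportions 0.54098, 0.11475, 0.01639, 0.2459, 0.01639, 0.04918, 0.01639, giving 1−D = 0.63048.
Difference = |0.79209 − 0.63048| = 0.16161, i.e. 0.162 to 3 decimal places.

0.162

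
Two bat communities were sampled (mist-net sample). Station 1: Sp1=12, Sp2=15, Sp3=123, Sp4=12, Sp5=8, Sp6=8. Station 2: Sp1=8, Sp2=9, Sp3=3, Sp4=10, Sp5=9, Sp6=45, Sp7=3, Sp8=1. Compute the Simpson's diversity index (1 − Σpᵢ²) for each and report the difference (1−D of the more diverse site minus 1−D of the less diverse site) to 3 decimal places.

Station 1: N=178, proportions 0.0674157, 0.0842697, 0.6910112, 0.0674157, 0.0449438, 0.0449438, giving 1−D = 0.5022724 (working shown to 7 dp, full precision carried).
Station 2: N=88, proportions 0.0909091, 0.1022727, 0.0340909, 0.1136364, 0.1022727, 0.5113636, 0.0340909, 0.0113636, giving 1−D = 0.6939566.
Difference = |0.5022724 − 0.6939566| = 0.1916842, i.e. 0.192 to 3 decimal places.

0.192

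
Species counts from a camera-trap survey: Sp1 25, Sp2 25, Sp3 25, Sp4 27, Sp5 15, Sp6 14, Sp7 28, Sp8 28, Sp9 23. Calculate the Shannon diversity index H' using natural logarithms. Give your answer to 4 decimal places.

Total N = 25+25+25+27+15+14+28+28+23 = 210, so the proportions are 0.119048, 0.119048, 0.119048, 0.128571, 0.071429, 0.066667, 0.133333, 0.133333, 0.109524 (working shown to 6 dp, full precision carried).
Each pᵢ ln pᵢ term: 0.119048×(-2.128232)=-0.253361, 0.119048×(-2.128232)=-0.253361, 0.119048×(-2.128232)=-0.253361, 0.128571×(-2.051271)=-0.263735, 0.071429×(-2.639057)=-0.188504, 0.066667×(-2.708050)=-0.180537, 0.133333×(-2.014903)=-0.268654, 0.133333×(-2.014903)=-0.268654, 0.109524×(-2.211613)=-0.242224.
Sum = -2.172390, so H' = 2.1724.

2.1724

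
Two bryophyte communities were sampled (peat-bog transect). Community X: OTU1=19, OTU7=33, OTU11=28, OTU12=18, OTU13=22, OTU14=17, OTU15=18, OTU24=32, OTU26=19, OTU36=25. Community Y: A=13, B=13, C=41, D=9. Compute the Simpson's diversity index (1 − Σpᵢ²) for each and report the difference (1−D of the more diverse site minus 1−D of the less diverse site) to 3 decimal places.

Community X: N=231, proportions 0.08225, 0.14286, 0.12121, 0.07792, 0.09524, 0.07359, 0.07792, 0.13853, 0.08225, 0.10823, giving 1−D = 0.89384 (working shown to 5 dp, full precision carried).
Community Y: N=76, proportions 0.17105, 0.17105, 0.53947, 0.11842, giving 1−D = 0.63643.
Difference = |0.89384 − 0.63643| = 0.25741, i.e. 0.257 to 3 decimal places.

0.257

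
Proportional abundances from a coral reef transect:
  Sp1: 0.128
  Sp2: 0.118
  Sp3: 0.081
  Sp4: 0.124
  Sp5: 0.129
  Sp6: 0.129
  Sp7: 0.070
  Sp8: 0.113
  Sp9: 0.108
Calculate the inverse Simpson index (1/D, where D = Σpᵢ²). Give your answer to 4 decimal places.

D = 0.128² + 0.118² + 0.081² + 0.124² + 0.129² + 0.129² + 0.07² + 0.113² + 0.108² = 0.01638400 + 0.01392400 + 0.00656100 + 0.01537600 + 0.01664100 + 0.01664100 + 0.00490000 + 0.01276900 + 0.01166400 = 0.11486000 (working shown to 8 dp, full precision carried).
So 1/D = 8.706251, i.e. 8.7063 to 4 decimal places.

8.7063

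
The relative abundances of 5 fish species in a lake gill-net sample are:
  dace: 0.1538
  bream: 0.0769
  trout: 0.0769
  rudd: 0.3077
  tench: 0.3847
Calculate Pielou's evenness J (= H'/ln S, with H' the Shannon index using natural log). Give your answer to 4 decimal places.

H' = −Σ pᵢ ln pᵢ = −((-0.287929) + (-0.197268) + (-0.197268) + (-0.362664) + (-0.367501)) = 1.412630 (working shown to 6 dp, full precision carried).
With S = 5 species, ln S = 1.609438, so J = 1.412630/1.609438 = 0.877716, i.e. 0.8777 to 4 decimal places.

0.8777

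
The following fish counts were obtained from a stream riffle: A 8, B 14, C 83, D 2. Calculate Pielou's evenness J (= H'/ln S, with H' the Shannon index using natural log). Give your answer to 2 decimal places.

Total N = 8+14+83+2 = 107, so the proportions are 0.0748, 0.1308, 0.7757, 0.0187 (working shown to 4 dp, full precision carried).
H' = −Σ pᵢ ln pᵢ = −((-0.1939) + (-0.2661) + (-0.1970) + (-0.0744)) = 0.7314.
With S = 4 species, ln S = 1.3863, so J = 0.7314/1.3863 = 0.5276, i.e. 0.53 to 2 decimal places.

0.53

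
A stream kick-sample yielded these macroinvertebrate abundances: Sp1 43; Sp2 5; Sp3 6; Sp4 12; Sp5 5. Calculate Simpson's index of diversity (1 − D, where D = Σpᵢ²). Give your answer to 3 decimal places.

0.588

Total N = 43+5+6+12+5 = 71, so the proportions are 0.60563, 0.07042, 0.08451, 0.16901, 0.07042 (working shown to 5 dp, full precision carried).
D = 0.60563² + 0.07042² + 0.08451² + 0.16901² + 0.07042² = 0.36679 + 0.00496 + 0.00714 + 0.02857 + 0.00496 = 0.41242.
So 1 − D = 0.58758, i.e. 0.588 to 3 decimal places.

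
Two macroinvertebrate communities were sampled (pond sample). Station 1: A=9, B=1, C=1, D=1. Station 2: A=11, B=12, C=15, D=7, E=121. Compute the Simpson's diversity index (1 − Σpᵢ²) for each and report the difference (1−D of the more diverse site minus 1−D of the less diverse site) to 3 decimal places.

Station 1: N=12, proportions 0.75, 0.083333, 0.083333, 0.083333, giving 1−D = 0.416667 (working shown to 6 dp, full precision carried).
Station 2: N=166, proportions 0.066265, 0.072289, 0.090361, 0.042169, 0.728916, giving 1−D = 0.449122.
Difference = |0.416667 − 0.449122| = 0.032455, i.e. 0.032 to 3 decimal places.

0.032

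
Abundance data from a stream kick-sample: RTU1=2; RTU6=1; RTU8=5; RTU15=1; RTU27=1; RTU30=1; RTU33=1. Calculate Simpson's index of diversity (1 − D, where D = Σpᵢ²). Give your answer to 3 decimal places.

Total N = 2+1+5+1+1+1+1 = 12, so the proportions are 0.16667, 0.08333, 0.41667, 0.08333, 0.08333, 0.08333, 0.08333 (working shown to 5 dp, full precision carried).
D = 0.16667² + 0.08333² + 0.41667² + 0.08333² + 0.08333² + 0.08333² + 0.08333² = 0.02778 + 0.00694 + 0.17361 + 0.00694 + 0.00694 + 0.00694 + 0.00694 = 0.23611.
So 1 − D = 0.76389, i.e. 0.764 to 3 decimal places.

0.764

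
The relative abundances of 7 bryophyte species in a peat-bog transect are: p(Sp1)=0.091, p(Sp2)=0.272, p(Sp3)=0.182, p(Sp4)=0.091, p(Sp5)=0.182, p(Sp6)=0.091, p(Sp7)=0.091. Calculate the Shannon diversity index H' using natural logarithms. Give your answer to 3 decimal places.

Each pᵢ ln pᵢ term (working shown to 5 dp, full precision carried): 0.091×(-2.39690)=-0.21812, 0.272×(-1.30195)=-0.35413, 0.182×(-1.70375)=-0.31008, 0.091×(-2.39690)=-0.21812, 0.182×(-1.70375)=-0.31008, 0.091×(-2.39690)=-0.21812, 0.091×(-2.39690)=-0.21812.
Sum = -1.84677, so H' = 1.847.

1.847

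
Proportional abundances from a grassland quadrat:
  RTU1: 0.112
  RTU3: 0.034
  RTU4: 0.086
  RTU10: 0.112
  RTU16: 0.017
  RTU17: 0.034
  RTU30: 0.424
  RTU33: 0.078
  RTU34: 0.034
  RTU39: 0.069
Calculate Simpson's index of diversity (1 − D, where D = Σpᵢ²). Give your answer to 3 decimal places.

0.773

D = 0.112² + 0.034² + 0.086² + 0.112² + 0.017² + 0.034² + 0.424² + 0.078² + 0.034² + 0.069² = 0.01254 + 0.00116 + 0.00740 + 0.01254 + 0.00029 + 0.00116 + 0.17978 + 0.00608 + 0.00116 + 0.00476 = 0.22686 (working shown to 5 dp, full precision carried).
So 1 − D = 0.77314, i.e. 0.773 to 3 decimal places.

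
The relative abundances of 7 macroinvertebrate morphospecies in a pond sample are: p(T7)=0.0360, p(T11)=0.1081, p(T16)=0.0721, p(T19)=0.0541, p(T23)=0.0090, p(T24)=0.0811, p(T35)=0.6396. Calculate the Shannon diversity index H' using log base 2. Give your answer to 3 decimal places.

1.788

Each pᵢ log₂ pᵢ term (working shown to 5 dp, full precision carried): 0.036×(-4.79586)=-0.17265, 0.1081×(-3.20956)=-0.34695, 0.0721×(-3.79386)=-0.27354, 0.0541×(-4.20823)=-0.22767, 0.009×(-6.79586)=-0.06116, 0.0811×(-3.62415)=-0.29392, 0.6396×(-0.64476)=-0.41239.
Sum = -1.78828, so H' = 1.788.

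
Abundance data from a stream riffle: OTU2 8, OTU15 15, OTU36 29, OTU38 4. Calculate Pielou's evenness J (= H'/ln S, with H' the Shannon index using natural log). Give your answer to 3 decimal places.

Total N = 8+15+29+4 = 56, so the proportions are 0.14286, 0.26786, 0.51786, 0.07143 (working shown to 5 dp, full precision carried).
H' = −Σ pᵢ ln pᵢ = −((-0.27799) + (-0.35285) + (-0.34078) + (-0.18850)) = 1.16012.
With S = 4 species, ln S = 1.38629, so J = 1.16012/1.38629 = 0.83685, i.e. 0.837 to 3 decimal places.

0.837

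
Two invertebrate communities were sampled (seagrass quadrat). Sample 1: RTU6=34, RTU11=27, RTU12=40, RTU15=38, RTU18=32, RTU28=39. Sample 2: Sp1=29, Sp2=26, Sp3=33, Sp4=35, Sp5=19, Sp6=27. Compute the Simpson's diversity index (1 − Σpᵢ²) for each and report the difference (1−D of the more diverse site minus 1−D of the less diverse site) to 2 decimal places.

Sample 1: N=210, proportions 0.1619, 0.1286, 0.1905, 0.181, 0.1524, 0.1857, giving 1−D = 0.8305 (working shown to 4 dp, full precision carried).
Sample 2: N=169, proportions 0.1716, 0.1538, 0.1953, 0.2071, 0.1124, 0.1598, giving 1−D = 0.8277.
Difference = |0.8305 − 0.8277| = 0.0028, i.e. 0.00 to 2 decimal places.

0.00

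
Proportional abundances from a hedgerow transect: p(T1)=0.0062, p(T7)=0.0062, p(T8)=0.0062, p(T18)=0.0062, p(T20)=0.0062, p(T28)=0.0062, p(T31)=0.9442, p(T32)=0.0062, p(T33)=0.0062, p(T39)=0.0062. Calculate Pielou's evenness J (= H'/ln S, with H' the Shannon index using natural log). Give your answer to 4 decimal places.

0.1467

H' = −Σ pᵢ ln pᵢ = −((-0.031516) + (-0.031516) + (-0.031516) + (-0.031516) + (-0.031516) + (-0.031516) + (-0.054213) + (-0.031516) + (-0.031516) + (-0.031516)) = 0.337856 (working shown to 6 dp, full precision carried).
With S = 10 species, ln S = 2.302585, so J = 0.337856/2.302585 = 0.146729, i.e. 0.1467 to 4 decimal places.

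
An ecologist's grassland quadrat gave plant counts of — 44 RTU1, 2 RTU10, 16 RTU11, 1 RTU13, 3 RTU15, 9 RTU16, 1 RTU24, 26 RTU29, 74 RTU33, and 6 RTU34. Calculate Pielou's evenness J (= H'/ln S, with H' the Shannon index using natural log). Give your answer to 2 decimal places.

0.71

Total N = 44+2+16+1+3+9+1+26+74+6 = 182, so the proportions are 0.2418, 0.011, 0.0879, 0.0055, 0.0165, 0.0495, 0.0055, 0.1429, 0.4066, 0.033 (working shown to 4 dp, full precision carried).
H' = −Σ pᵢ ln pᵢ = −((-0.3433) + (-0.0496) + (-0.2138) + (-0.0286) + (-0.0677) + (-0.1487) + (-0.0286) + (-0.2780) + (-0.3659) + (-0.1125)) = 1.6365.
With S = 10 species, ln S = 2.3026, so J = 1.6365/2.3026 = 0.7107, i.e. 0.71 to 2 decimal places.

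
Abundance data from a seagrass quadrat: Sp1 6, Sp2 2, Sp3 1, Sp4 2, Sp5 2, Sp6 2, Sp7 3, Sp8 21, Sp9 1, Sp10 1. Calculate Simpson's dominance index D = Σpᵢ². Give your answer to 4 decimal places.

Total N = 6+2+1+2+2+2+3+21+1+1 = 41, so the proportions are 0.146341, 0.04878, 0.02439, 0.04878, 0.04878, 0.04878, 0.073171, 0.512195, 0.02439, 0.02439 (working shown to 6 dp, full precision carried).
D = 0.146341² + 0.04878² + 0.02439² + 0.04878² + 0.04878² + 0.04878² + 0.073171² + 0.512195² + 0.02439² + 0.02439² = 0.021416 + 0.002380 + 0.000595 + 0.002380 + 0.002380 + 0.002380 + 0.005354 + 0.262344 + 0.000595 + 0.000595 = 0.300416.
To 4 decimal places, D = 0.3004.

0.3004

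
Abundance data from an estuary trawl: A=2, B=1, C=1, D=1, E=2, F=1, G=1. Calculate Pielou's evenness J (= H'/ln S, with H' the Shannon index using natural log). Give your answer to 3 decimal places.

0.971

Total N = 2+1+1+1+2+1+1 = 9, so the proportions are 0.22222, 0.11111, 0.11111, 0.11111, 0.22222, 0.11111, 0.11111 (working shown to 5 dp, full precision carried).
H' = −Σ pᵢ ln pᵢ = −((-0.33424) + (-0.24414) + (-0.24414) + (-0.24414) + (-0.33424) + (-0.24414) + (-0.24414)) = 1.88916.
With S = 7 species, ln S = 1.94591, so J = 1.88916/1.94591 = 0.97084, i.e. 0.971 to 3 decimal places.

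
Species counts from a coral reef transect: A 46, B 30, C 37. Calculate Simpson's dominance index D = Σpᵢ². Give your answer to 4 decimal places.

0.3434

Total N = 46+30+37 = 113, so the proportions are 0.40708, 0.265487, 0.327434 (working shown to 6 dp, full precision carried).
D = 0.40708² + 0.265487² + 0.327434² = 0.165714 + 0.070483 + 0.107213 = 0.343410.
To 4 decimal places, D = 0.3434.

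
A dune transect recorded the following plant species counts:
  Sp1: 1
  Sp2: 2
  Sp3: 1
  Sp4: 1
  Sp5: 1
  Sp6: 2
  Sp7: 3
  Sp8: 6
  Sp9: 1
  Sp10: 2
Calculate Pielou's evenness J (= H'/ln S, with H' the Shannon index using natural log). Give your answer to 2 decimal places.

0.91

Total N = 1+2+1+1+1+2+3+6+1+2 = 20, so the proportions are 0.05, 0.1, 0.05, 0.05, 0.05, 0.1, 0.15, 0.3, 0.05, 0.1 (working shown to 4 dp, full precision carried).
H' = −Σ pᵢ ln pᵢ = −((-0.1498) + (-0.2303) + (-0.1498) + (-0.1498) + (-0.1498) + (-0.2303) + (-0.2846) + (-0.3612) + (-0.1498) + (-0.2303)) = 2.0855.
With S = 10 species, ln S = 2.3026, so J = 2.0855/2.3026 = 0.9057, i.e. 0.91 to 2 decimal places.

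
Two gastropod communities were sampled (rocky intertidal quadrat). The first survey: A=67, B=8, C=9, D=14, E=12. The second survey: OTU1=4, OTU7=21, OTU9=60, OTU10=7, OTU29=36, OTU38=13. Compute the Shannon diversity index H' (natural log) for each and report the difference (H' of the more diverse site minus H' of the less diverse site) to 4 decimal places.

The first survey: N=110, proportions 0.6090909, 0.0727273, 0.0818182, 0.1272727, 0.1090909, giving H' = 1.2014745 (working shown to 7 dp, full precision carried).
The second survey: N=141, proportions 0.0283688, 0.1489362, 0.4255319, 0.0496454, 0.2553191, 0.0921986, giving H' = 1.4656874.
Difference = |1.2014745 − 1.4656874| = 0.2642129, i.e. 0.2642 to 4 decimal places.

0.2642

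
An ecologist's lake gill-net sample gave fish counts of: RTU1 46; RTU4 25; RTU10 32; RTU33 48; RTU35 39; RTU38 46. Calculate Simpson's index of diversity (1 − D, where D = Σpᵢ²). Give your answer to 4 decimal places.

Total N = 46+25+32+48+39+46 = 236, so the proportions are 0.194915, 0.105932, 0.135593, 0.20339, 0.165254, 0.194915 (working shown to 6 dp, full precision carried).
D = 0.194915² + 0.105932² + 0.135593² + 0.20339² + 0.165254² + 0.194915² = 0.037992 + 0.011222 + 0.018386 + 0.041367 + 0.027309 + 0.037992 = 0.174267.
So 1 − D = 0.825733, i.e. 0.8257 to 4 decimal places.

0.8257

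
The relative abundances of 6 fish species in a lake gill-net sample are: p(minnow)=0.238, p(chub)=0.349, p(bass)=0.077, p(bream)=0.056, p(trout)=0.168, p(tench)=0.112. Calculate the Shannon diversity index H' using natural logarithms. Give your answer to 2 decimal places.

Each pᵢ ln pᵢ term (working shown to 4 dp, full precision carried): 0.238×(-1.4355)=-0.3416, 0.349×(-1.0527)=-0.3674, 0.077×(-2.5639)=-0.1974, 0.056×(-2.8824)=-0.1614, 0.168×(-1.7838)=-0.2997, 0.112×(-2.1893)=-0.2452.
Sum = -1.6127, so H' = 1.61.

1.61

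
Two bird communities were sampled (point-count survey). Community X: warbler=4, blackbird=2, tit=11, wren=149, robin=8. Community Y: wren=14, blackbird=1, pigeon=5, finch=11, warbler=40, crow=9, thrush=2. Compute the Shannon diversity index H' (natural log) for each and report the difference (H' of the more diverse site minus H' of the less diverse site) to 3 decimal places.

0.892

Community X: N=174, proportions 0.02299, 0.01149, 0.06322, 0.85632, 0.04598, giving H' = 0.58703 (working shown to 5 dp, full precision carried).
Community Y: N=82, proportions 0.17073, 0.0122, 0.06098, 0.13415, 0.4878, 0.10976, 0.02439, giving H' = 1.47882.
Difference = |0.58703 − 1.47882| = 0.89179, i.e. 0.892 to 3 decimal places.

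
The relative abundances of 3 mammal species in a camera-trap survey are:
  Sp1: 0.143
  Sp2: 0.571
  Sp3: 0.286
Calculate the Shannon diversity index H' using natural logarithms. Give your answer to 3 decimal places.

0.956

Each pᵢ ln pᵢ term (working shown to 5 dp, full precision carried): 0.143×(-1.94491)=-0.27812, 0.571×(-0.56037)=-0.31997, 0.286×(-1.25176)=-0.35800.
Sum = -0.95610, so H' = 0.956.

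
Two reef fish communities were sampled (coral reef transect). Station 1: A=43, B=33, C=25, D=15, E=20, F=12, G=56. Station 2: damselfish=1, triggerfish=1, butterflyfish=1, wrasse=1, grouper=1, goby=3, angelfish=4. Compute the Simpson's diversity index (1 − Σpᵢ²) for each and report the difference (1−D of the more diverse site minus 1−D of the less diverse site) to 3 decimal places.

0.029

Station 1: N=204, proportions 0.21078, 0.16176, 0.12255, 0.07353, 0.09804, 0.05882, 0.27451, giving 1−D = 0.82055 (working shown to 5 dp, full precision carried).
Station 2: N=12, proportions 0.08333, 0.08333, 0.08333, 0.08333, 0.08333, 0.25, 0.33333, giving 1−D = 0.79167.
Difference = |0.82055 − 0.79167| = 0.02888, i.e. 0.029 to 3 decimal places.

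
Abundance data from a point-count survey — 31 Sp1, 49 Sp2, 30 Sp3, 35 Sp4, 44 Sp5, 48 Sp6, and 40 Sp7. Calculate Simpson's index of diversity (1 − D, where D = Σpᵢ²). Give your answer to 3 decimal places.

Total N = 31+49+30+35+44+48+40 = 277, so the proportions are 0.11191, 0.1769, 0.1083, 0.12635, 0.15884, 0.17329, 0.1444 (working shown to 5 dp, full precision carried).
D = 0.11191² + 0.1769² + 0.1083² + 0.12635² + 0.15884² + 0.17329² + 0.1444² = 0.01252 + 0.03129 + 0.01173 + 0.01597 + 0.02523 + 0.03003 + 0.02085 = 0.14762.
So 1 − D = 0.85238, i.e. 0.852 to 3 decimal places.

0.852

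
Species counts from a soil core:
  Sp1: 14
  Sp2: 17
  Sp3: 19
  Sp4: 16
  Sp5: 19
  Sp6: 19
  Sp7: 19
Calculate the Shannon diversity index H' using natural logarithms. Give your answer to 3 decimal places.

1.940

Total N = 14+17+19+16+19+19+19 = 123, so the proportions are 0.11382, 0.13821, 0.15447, 0.13008, 0.15447, 0.15447, 0.15447 (working shown to 5 dp, full precision carried).
Each pᵢ ln pᵢ term: 0.11382×(-2.17313)=-0.24735, 0.13821×(-1.97897)=-0.27352, 0.15447×(-1.86775)=-0.28851, 0.13008×(-2.03960)=-0.26531, 0.15447×(-1.86775)=-0.28851, 0.15447×(-1.86775)=-0.28851, 0.15447×(-1.86775)=-0.28851.
Sum = -1.94023, so H' = 1.940.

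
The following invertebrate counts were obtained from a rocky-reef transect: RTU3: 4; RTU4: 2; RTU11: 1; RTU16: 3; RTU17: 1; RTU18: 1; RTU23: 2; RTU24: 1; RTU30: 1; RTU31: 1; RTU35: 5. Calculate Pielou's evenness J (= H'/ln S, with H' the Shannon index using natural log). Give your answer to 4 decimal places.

Total N = 4+2+1+3+1+1+2+1+1+1+5 = 22, so the proportions are 0.181818, 0.090909, 0.045455, 0.136364, 0.045455, 0.045455, 0.090909, 0.045455, 0.045455, 0.045455, 0.227273 (working shown to 6 dp, full precision carried).
H' = −Σ pᵢ ln pᵢ = −((-0.309954) + (-0.217990) + (-0.140502) + (-0.271695) + (-0.140502) + (-0.140502) + (-0.217990) + (-0.140502) + (-0.140502) + (-0.140502) + (-0.336728)) = 2.197370.
With S = 11 species, ln S = 2.397895, so J = 2.197370/2.397895 = 0.916374, i.e. 0.9164 to 4 decimal places.

0.9164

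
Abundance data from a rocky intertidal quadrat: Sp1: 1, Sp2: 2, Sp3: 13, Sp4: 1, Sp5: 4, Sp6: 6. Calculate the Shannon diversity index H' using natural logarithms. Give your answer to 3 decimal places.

Total N = 1+2+13+1+4+6 = 27, so the proportions are 0.03704, 0.07407, 0.48148, 0.03704, 0.14815, 0.22222 (working shown to 5 dp, full precision carried).
Each pᵢ ln pᵢ term: 0.03704×(-3.29584)=-0.12207, 0.07407×(-2.60269)=-0.19279, 0.48148×(-0.73089)=-0.35191, 0.03704×(-3.29584)=-0.12207, 0.14815×(-1.90954)=-0.28290, 0.22222×(-1.50408)=-0.33424.
Sum = -1.40597, so H' = 1.406.

1.406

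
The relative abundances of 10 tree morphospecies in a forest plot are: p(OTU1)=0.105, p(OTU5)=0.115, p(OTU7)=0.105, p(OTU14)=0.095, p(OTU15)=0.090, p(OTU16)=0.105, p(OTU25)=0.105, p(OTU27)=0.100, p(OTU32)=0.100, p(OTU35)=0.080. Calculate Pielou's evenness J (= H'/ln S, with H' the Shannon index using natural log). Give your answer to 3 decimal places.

0.998

H' = −Σ pᵢ ln pᵢ = −((-0.23665) + (-0.24872) + (-0.23665) + (-0.22362) + (-0.21672) + (-0.23665) + (-0.23665) + (-0.23026) + (-0.23026) + (-0.20206)) = 2.29823 (working shown to 5 dp, full precision carried).
With S = 10 species, ln S = 2.30259, so J = 2.29823/2.30259 = 0.99811, i.e. 0.998 to 3 decimal places.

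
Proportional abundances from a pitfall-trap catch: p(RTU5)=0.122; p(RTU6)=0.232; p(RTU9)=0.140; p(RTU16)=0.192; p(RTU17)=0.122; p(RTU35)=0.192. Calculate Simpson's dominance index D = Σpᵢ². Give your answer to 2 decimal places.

D = 0.122² + 0.232² + 0.14² + 0.192² + 0.122² + 0.192² = 0.0149 + 0.0538 + 0.0196 + 0.0369 + 0.0149 + 0.0369 = 0.1769 (working shown to 4 dp, full precision carried).
To 2 decimal places, D = 0.18.

0.18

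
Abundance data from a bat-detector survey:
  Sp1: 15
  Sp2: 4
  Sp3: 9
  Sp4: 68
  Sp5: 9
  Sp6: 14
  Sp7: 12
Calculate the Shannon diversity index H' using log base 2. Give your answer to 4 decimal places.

2.1942

Total N = 15+4+9+68+9+14+12 = 131, so the proportions are 0.114504, 0.030534, 0.068702, 0.519084, 0.068702, 0.10687, 0.091603 (working shown to 6 dp, full precision carried).
Each pᵢ log₂ pᵢ term: 0.114504×(-3.126532)=-0.358000, 0.030534×(-5.033423)=-0.153692, 0.068702×(-3.863498)=-0.265431, 0.519084×(-0.945960)=-0.491033, 0.068702×(-3.863498)=-0.265431, 0.10687×(-3.226068)=-0.344771, 0.091603×(-3.448461)=-0.315890.
Sum = -2.194247, so H' = 2.1942.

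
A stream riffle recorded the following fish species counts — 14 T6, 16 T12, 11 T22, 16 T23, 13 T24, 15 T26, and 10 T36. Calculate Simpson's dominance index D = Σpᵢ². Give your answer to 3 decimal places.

0.147

Total N = 14+16+11+16+13+15+10 = 95, so the proportions are 0.14737, 0.16842, 0.11579, 0.16842, 0.13684, 0.15789, 0.10526 (working shown to 5 dp, full precision carried).
D = 0.14737² + 0.16842² + 0.11579² + 0.16842² + 0.13684² + 0.15789² + 0.10526² = 0.02172 + 0.02837 + 0.01341 + 0.02837 + 0.01873 + 0.02493 + 0.01108 = 0.14659.
To 3 decimal places, D = 0.147.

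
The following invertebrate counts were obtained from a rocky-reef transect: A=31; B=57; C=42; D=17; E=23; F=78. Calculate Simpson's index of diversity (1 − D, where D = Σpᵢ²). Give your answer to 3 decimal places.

0.791

Total N = 31+57+42+17+23+78 = 248, so the proportions are 0.125, 0.22984, 0.16935, 0.06855, 0.09274, 0.31452 (working shown to 5 dp, full precision carried).
D = 0.125² + 0.22984² + 0.16935² + 0.06855² + 0.09274² + 0.31452² = 0.01562 + 0.05283 + 0.02868 + 0.00470 + 0.00860 + 0.09892 = 0.20935.
So 1 − D = 0.79065, i.e. 0.791 to 3 decimal places.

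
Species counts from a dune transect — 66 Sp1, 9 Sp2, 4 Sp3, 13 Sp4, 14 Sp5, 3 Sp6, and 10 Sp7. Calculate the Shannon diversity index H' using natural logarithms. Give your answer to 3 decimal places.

1.431

Total N = 66+9+4+13+14+3+10 = 119, so the proportions are 0.55462, 0.07563, 0.03361, 0.10924, 0.11765, 0.02521, 0.08403 (working shown to 5 dp, full precision carried).
Each pᵢ ln pᵢ term: 0.55462×(-0.58947)=-0.32693, 0.07563×(-2.58190)=-0.19527, 0.03361×(-3.39283)=-0.11404, 0.10924×(-2.21417)=-0.24188, 0.11765×(-2.14007)=-0.25177, 0.02521×(-3.68051)=-0.09279, 0.08403×(-2.47654)=-0.20811.
Sum = -1.43080, so H' = 1.431.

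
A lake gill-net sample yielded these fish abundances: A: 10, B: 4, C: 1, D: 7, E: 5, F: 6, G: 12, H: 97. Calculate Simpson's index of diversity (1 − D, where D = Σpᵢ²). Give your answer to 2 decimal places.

0.51

Total N = 10+4+1+7+5+6+12+97 = 142, so the proportions are 0.07042, 0.02817, 0.00704, 0.0493, 0.03521, 0.04225, 0.08451, 0.6831 (working shown to 5 dp, full precision carried).
D = 0.07042² + 0.02817² + 0.00704² + 0.0493² + 0.03521² + 0.04225² + 0.08451² + 0.6831² = 0.00496 + 0.00079 + 0.00005 + 0.00243 + 0.00124 + 0.00179 + 0.00714 + 0.46662 = 0.48502.
So 1 − D = 0.51498, i.e. 0.51 to 2 decimal places.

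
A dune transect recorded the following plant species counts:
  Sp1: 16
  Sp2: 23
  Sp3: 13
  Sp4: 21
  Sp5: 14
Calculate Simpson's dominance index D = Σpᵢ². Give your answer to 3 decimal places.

0.210

Total N = 16+23+13+21+14 = 87, so the proportions are 0.18391, 0.26437, 0.14943, 0.24138, 0.16092 (working shown to 5 dp, full precision carried).
D = 0.18391² + 0.26437² + 0.14943² + 0.24138² + 0.16092² = 0.03382 + 0.06989 + 0.02233 + 0.05826 + 0.02590 = 0.21020.
To 3 decimal places, D = 0.210.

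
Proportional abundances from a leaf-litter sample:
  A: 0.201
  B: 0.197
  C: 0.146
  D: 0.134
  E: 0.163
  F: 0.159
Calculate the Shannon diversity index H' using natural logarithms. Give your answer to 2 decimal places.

Each pᵢ ln pᵢ term (working shown to 4 dp, full precision carried): 0.201×(-1.6045)=-0.3225, 0.197×(-1.6246)=-0.3200, 0.146×(-1.9241)=-0.2809, 0.134×(-2.0099)=-0.2693, 0.163×(-1.8140)=-0.2957, 0.159×(-1.8389)=-0.2924.
Sum = -1.7808, so H' = 1.78.

1.78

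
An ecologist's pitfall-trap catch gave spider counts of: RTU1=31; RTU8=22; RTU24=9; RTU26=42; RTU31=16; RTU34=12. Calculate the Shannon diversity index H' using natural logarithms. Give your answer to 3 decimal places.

Total N = 31+22+9+42+16+12 = 132, so the proportions are 0.23485, 0.16667, 0.06818, 0.31818, 0.12121, 0.09091 (working shown to 5 dp, full precision carried).
Each pᵢ ln pᵢ term: 0.23485×(-1.44881)=-0.34025, 0.16667×(-1.79176)=-0.29863, 0.06818×(-2.68558)=-0.18311, 0.31818×(-1.14513)=-0.36436, 0.12121×(-2.11021)=-0.25578, 0.09091×(-2.39790)=-0.21799.
Sum = -1.66012, so H' = 1.660.

1.660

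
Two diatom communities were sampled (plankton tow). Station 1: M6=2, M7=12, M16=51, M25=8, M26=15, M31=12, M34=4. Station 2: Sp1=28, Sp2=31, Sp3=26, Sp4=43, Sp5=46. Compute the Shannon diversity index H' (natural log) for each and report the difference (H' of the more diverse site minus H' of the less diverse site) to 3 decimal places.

Station 1: N=104, proportions 0.01923, 0.11538, 0.49038, 0.07692, 0.14423, 0.11538, 0.03846, giving H' = 1.52565 (working shown to 5 dp, full precision carried).
Station 2: N=174, proportions 0.16092, 0.17816, 0.14943, 0.24713, 0.26437, giving H' = 1.58253.
Difference = |1.52565 − 1.58253| = 0.05688, i.e. 0.057 to 3 decimal places.

0.057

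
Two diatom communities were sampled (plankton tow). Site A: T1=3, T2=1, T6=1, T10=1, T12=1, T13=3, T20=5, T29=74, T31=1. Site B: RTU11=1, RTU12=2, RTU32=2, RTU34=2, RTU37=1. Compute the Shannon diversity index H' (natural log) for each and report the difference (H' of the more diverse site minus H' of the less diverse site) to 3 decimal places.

Site A: N=90, proportions 0.03333, 0.01111, 0.01111, 0.01111, 0.01111, 0.03333, 0.05556, 0.82222, 0.01111, giving H' = 0.79826 (working shown to 5 dp, full precision carried).
Site B: N=8, proportions 0.125, 0.25, 0.25, 0.25, 0.125, giving H' = 1.55958.
Difference = |0.79826 − 1.55958| = 0.76132, i.e. 0.761 to 3 decimal places.

0.761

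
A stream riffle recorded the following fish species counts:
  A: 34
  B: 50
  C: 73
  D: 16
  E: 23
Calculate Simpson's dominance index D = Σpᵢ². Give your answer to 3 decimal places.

0.254

Total N = 34+50+73+16+23 = 196, so the proportions are 0.17347, 0.2551, 0.37245, 0.08163, 0.11735 (working shown to 5 dp, full precision carried).
D = 0.17347² + 0.2551² + 0.37245² + 0.08163² + 0.11735² = 0.03009 + 0.06508 + 0.13872 + 0.00666 + 0.01377 = 0.25432.
To 3 decimal places, D = 0.254.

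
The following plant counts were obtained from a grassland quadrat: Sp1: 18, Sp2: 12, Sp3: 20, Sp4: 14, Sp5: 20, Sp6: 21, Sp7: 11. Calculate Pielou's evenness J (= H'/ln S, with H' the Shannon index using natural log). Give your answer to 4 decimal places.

Total N = 18+12+20+14+20+21+11 = 116, so the proportions are 0.155172, 0.103448, 0.172414, 0.12069, 0.172414, 0.181034, 0.094828 (working shown to 6 dp, full precision carried).
H' = −Σ pᵢ ln pᵢ = −((-0.289120) + (-0.234691) + (-0.303079) + (-0.255202) + (-0.303079) + (-0.309400) + (-0.223385)) = 1.917957.
With S = 7 species, ln S = 1.945910, so J = 1.917957/1.945910 = 0.985635, i.e. 0.9856 to 4 decimal places.

0.9856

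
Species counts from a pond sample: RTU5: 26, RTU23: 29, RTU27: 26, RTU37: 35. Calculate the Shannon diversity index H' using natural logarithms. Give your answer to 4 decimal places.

1.3785

Total N = 26+29+26+35 = 116, so the proportions are 0.224138, 0.25, 0.224138, 0.301724 (working shown to 6 dp, full precision carried).
Each pᵢ ln pᵢ term: 0.224138×(-1.495494)=-0.335197, 0.25×(-1.386294)=-0.346574, 0.224138×(-1.495494)=-0.335197, 0.301724×(-1.198242)=-0.361539.
Sum = -1.378506, so H' = 1.3785.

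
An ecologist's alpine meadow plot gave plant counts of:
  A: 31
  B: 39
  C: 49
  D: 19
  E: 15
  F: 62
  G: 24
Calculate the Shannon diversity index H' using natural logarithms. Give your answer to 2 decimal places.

1.84

Total N = 31+39+49+19+15+62+24 = 239, so the proportions are 0.1297, 0.1632, 0.205, 0.0795, 0.0628, 0.2594, 0.1004 (working shown to 4 dp, full precision carried).
Each pᵢ ln pᵢ term: 0.1297×(-2.0425)=-0.2649, 0.1632×(-1.8129)=-0.2958, 0.205×(-1.5846)=-0.3249, 0.0795×(-2.5320)=-0.2013, 0.0628×(-2.7684)=-0.1737, 0.2594×(-1.3493)=-0.3500, 0.1004×(-2.2984)=-0.2308.
Sum = -1.8415, so H' = 1.84.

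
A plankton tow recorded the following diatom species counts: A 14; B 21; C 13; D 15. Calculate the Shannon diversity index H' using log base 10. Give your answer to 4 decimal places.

Total N = 14+21+13+15 = 63, so the proportions are 0.222222, 0.333333, 0.206349, 0.238095 (working shown to 6 dp, full precision carried).
Each pᵢ log₁₀ pᵢ term: 0.222222×(-0.653213)=-0.145158, 0.333333×(-0.477121)=-0.159040, 0.206349×(-0.685397)=-0.141431, 0.238095×(-0.623249)=-0.148393.
Sum = -0.594023, so H' = 0.5940.

0.5940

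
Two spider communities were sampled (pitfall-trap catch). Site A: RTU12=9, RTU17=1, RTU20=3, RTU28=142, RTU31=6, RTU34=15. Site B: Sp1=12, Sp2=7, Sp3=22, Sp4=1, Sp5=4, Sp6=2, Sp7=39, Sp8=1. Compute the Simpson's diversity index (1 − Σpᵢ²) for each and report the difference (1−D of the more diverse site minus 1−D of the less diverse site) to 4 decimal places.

0.3756

Site A: N=176, proportions 0.05113636, 0.00568182, 0.01704545, 0.80681818, 0.03409091, 0.08522727, giving 1−D = 0.33768079 (working shown to 8 dp, full precision carried).
Site B: N=88, proportions 0.13636364, 0.07954545, 0.25, 0.01136364, 0.04545455, 0.02272727, 0.44318182, 0.01136364, giving 1−D = 0.71332645.
Difference = |0.33768079 − 0.71332645| = 0.37564566, i.e. 0.3756 to 4 decimal places.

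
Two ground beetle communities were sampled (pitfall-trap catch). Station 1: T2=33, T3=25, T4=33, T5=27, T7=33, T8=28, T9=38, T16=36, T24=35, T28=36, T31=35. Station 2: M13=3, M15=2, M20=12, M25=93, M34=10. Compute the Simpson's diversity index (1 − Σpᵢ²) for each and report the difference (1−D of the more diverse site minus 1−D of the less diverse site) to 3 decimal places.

Station 1: N=359, proportions 0.09192, 0.06964, 0.09192, 0.07521, 0.09192, 0.07799, 0.10585, 0.10028, 0.09749, 0.10028, 0.09749, giving 1−D = 0.90774 (working shown to 5 dp, full precision carried).
Station 2: N=120, proportions 0.025, 0.01667, 0.1, 0.775, 0.08333, giving 1−D = 0.38153.
Difference = |0.90774 − 0.38153| = 0.52621, i.e. 0.526 to 3 decimal places.

0.526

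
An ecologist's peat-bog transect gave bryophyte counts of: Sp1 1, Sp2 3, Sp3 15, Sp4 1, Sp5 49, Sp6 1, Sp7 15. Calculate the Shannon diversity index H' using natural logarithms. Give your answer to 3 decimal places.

1.205

Total N = 1+3+15+1+49+1+15 = 85, so the proportions are 0.01176, 0.03529, 0.17647, 0.01176, 0.57647, 0.01176, 0.17647 (working shown to 5 dp, full precision carried).
Each pᵢ ln pᵢ term: 0.01176×(-4.44265)=-0.05227, 0.03529×(-3.34404)=-0.11802, 0.17647×(-1.73460)=-0.30611, 0.01176×(-4.44265)=-0.05227, 0.57647×(-0.55083)=-0.31754, 0.01176×(-4.44265)=-0.05227, 0.17647×(-1.73460)=-0.30611.
Sum = -1.20457, so H' = 1.205.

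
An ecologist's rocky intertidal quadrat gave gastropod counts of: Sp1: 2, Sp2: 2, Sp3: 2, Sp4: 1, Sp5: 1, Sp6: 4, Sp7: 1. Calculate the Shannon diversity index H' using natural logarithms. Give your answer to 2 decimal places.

Total N = 2+2+2+1+1+4+1 = 13, so the proportions are 0.1538, 0.1538, 0.1538, 0.0769, 0.0769, 0.3077, 0.0769 (working shown to 4 dp, full precision carried).
Each pᵢ ln pᵢ term: 0.1538×(-1.8718)=-0.2880, 0.1538×(-1.8718)=-0.2880, 0.1538×(-1.8718)=-0.2880, 0.0769×(-2.5649)=-0.1973, 0.0769×(-2.5649)=-0.1973, 0.3077×(-1.1787)=-0.3627, 0.0769×(-2.5649)=-0.1973.
Sum = -1.8185, so H' = 1.82.

1.82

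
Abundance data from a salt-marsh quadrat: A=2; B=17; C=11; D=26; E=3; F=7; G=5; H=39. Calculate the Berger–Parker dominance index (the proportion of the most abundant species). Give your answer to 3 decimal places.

0.355

Total N = 2+17+11+26+3+7+5+39 = 110, so the proportions are 0.01818, 0.15455, 0.1, 0.23636, 0.02727, 0.06364, 0.04545, 0.35455 (working shown to 5 dp, full precision carried).
The largest proportion is 0.35455, i.e. d = 0.355 to 3 decimal places.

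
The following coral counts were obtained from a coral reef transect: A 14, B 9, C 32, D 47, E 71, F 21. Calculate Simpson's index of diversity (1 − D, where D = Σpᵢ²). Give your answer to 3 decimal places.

0.761

Total N = 14+9+32+47+71+21 = 194, so the proportions are 0.07216, 0.04639, 0.16495, 0.24227, 0.36598, 0.10825 (working shown to 5 dp, full precision carried).
D = 0.07216² + 0.04639² + 0.16495² + 0.24227² + 0.36598² + 0.10825² = 0.00521 + 0.00215 + 0.02721 + 0.05869 + 0.13394 + 0.01172 = 0.23892.
So 1 − D = 0.76108, i.e. 0.761 to 3 decimal places.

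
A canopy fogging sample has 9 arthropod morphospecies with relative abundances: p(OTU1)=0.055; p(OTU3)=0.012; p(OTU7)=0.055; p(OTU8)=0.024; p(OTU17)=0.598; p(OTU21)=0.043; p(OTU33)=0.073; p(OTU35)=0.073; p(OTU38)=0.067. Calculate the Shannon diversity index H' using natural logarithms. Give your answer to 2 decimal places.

1.47

Each pᵢ ln pᵢ term (working shown to 4 dp, full precision carried): 0.055×(-2.9004)=-0.1595, 0.012×(-4.4228)=-0.0531, 0.055×(-2.9004)=-0.1595, 0.024×(-3.7297)=-0.0895, 0.598×(-0.5142)=-0.3075, 0.043×(-3.1466)=-0.1353, 0.073×(-2.6173)=-0.1911, 0.073×(-2.6173)=-0.1911, 0.067×(-2.7031)=-0.1811.
Sum = -1.4676, so H' = 1.47.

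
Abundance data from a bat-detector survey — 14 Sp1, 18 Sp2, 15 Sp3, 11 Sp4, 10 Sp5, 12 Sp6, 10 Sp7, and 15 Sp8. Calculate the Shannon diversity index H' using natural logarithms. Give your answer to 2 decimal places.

Total N = 14+18+15+11+10+12+10+15 = 105, so the proportions are 0.1333, 0.1714, 0.1429, 0.1048, 0.0952, 0.1143, 0.0952, 0.1429 (working shown to 4 dp, full precision carried).
Each pᵢ ln pᵢ term: 0.1333×(-2.0149)=-0.2687, 0.1714×(-1.7636)=-0.3023, 0.1429×(-1.9459)=-0.2780, 0.1048×(-2.2561)=-0.2363, 0.0952×(-2.3514)=-0.2239, 0.1143×(-2.1691)=-0.2479, 0.0952×(-2.3514)=-0.2239, 0.1429×(-1.9459)=-0.2780.
Sum = -2.0591, so H' = 2.06.

2.06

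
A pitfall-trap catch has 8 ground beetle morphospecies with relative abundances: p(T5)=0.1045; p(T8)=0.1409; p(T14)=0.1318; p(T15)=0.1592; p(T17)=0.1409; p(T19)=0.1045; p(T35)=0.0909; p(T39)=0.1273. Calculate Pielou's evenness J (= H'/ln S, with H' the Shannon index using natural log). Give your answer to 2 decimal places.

0.99

H' = −Σ pᵢ ln pᵢ = −((-0.2360) + (-0.2761) + (-0.2671) + (-0.2925) + (-0.2761) + (-0.2360) + (-0.2180) + (-0.2624)) = 2.0643 (working shown to 4 dp, full precision carried).
With S = 8 species, ln S = 2.0794, so J = 2.0643/2.0794 = 0.9927, i.e. 0.99 to 2 decimal places.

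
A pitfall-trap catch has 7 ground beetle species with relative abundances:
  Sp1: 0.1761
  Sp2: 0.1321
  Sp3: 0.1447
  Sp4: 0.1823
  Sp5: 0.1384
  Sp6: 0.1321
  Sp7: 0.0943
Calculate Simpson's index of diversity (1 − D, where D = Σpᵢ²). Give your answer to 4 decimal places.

D = 0.1761² + 0.1321² + 0.1447² + 0.1823² + 0.1384² + 0.1321² + 0.0943² = 0.031011 + 0.017450 + 0.020938 + 0.033233 + 0.019155 + 0.017450 + 0.008892 = 0.148130 (working shown to 6 dp, full precision carried).
So 1 − D = 0.851870, i.e. 0.8519 to 4 decimal places.

0.8519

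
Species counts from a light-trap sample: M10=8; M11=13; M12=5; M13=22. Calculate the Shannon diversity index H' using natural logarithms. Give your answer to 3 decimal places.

1.246

Total N = 8+13+5+22 = 48, so the proportions are 0.16667, 0.27083, 0.10417, 0.45833 (working shown to 5 dp, full precision carried).
Each pᵢ ln pᵢ term: 0.16667×(-1.79176)=-0.29863, 0.27083×(-1.30625)=-0.35378, 0.10417×(-2.26176)=-0.23560, 0.45833×(-0.78016)=-0.35757.
Sum = -1.24558, so H' = 1.246.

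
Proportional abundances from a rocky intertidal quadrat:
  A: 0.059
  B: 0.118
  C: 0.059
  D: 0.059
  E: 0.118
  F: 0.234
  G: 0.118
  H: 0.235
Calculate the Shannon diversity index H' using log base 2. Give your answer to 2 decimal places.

Each pᵢ log₂ pᵢ term (working shown to 4 dp, full precision carried): 0.059×(-4.0831)=-0.2409, 0.118×(-3.0831)=-0.3638, 0.059×(-4.0831)=-0.2409, 0.059×(-4.0831)=-0.2409, 0.118×(-3.0831)=-0.3638, 0.234×(-2.0954)=-0.4903, 0.118×(-3.0831)=-0.3638, 0.235×(-2.0893)=-0.4910.
Sum = -2.7955, so H' = 2.80.

2.80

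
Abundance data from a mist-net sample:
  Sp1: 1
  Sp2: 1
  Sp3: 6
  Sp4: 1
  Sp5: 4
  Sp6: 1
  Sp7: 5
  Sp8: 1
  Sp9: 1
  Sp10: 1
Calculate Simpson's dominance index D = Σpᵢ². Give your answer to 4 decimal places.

0.1736

Total N = 1+1+6+1+4+1+5+1+1+1 = 22, so the proportions are 0.045455, 0.045455, 0.272727, 0.045455, 0.181818, 0.045455, 0.227273, 0.045455, 0.045455, 0.045455 (working shown to 6 dp, full precision carried).
D = 0.045455² + 0.045455² + 0.272727² + 0.045455² + 0.181818² + 0.045455² + 0.227273² + 0.045455² + 0.045455² + 0.045455² = 0.002066 + 0.002066 + 0.074380 + 0.002066 + 0.033058 + 0.002066 + 0.051653 + 0.002066 + 0.002066 + 0.002066 = 0.173554.
To 4 decimal places, D = 0.1736.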